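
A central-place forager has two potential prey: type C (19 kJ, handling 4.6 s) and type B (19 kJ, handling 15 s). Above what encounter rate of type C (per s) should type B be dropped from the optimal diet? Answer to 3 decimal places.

Drop type B once their profitability E₂/h₂ falls below the rate achievable on type C alone: E₂/h₂ = λE₁/(1 + λh₁).
Solve for λ: λE₁h₂ = E₂(1 + λh₁) → λ(E₁h₂ − E₂h₁) = E₂ → λ = E₂/(E₁h₂ − E₂h₁).
λ = 19/(19×15 − 19×4.6) = 19/197.6 = 0.09615 per s.

0.096 per s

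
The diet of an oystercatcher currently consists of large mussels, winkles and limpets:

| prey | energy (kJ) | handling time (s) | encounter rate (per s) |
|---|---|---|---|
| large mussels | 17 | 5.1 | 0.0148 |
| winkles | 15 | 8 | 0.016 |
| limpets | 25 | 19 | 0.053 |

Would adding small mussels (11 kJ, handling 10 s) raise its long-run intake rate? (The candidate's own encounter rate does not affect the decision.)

Yes

Current rate: (0.0148×17 + 0.016×15 + 0.053×25)/(1 + 0.0148×5.1 + 0.016×8 + 0.053×19) = 0.8218 kJ/s.
small mussels: E/h = 11/10 = 1.1 kJ/s.
1.1 > 0.8218, so adding small mussels raises the average — include it.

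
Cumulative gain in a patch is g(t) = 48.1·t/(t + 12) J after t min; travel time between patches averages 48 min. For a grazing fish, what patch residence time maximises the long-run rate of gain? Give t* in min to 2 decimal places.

24.00 min

Optimal t* satisfies g'(t*) = g(t*)/(T + t*).
g'(t) = 48.1·12/(t + 12)². Setting 48.1·12/(t+12)² = 48.1t/[(t+12)(48+t)] gives 12(48+t) = t(t+12), so t² = 12×48 = 576.
t* = √576 = 24 min.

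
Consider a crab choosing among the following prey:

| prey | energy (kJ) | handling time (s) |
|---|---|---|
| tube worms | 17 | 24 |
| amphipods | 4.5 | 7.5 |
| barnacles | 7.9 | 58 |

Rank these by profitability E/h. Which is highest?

In descending order of E/h:
tube worms: 17/24 = 0.708 kJ/s
amphipods: 4.5/7.5 = 0.6 kJ/s
barnacles: 7.9/58 = 0.136 kJ/s

tube worms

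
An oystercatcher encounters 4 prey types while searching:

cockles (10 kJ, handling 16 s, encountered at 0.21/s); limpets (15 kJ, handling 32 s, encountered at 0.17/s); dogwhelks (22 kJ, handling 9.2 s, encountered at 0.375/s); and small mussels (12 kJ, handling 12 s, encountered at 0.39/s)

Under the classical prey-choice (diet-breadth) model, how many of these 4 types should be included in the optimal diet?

1

Profitabilities (E/h, kJ/s): dogwhelks 2.39, small mussels 1, cockles 0.625, limpets 0.469. Add prey in this order while the next type's profitability exceeds the intake rate on those already taken.
Rate on top 1: 1.854. small mussels: 1 < 1.854 → exclude; stop.
Optimal diet: dogwhelks — 1 of 4 types.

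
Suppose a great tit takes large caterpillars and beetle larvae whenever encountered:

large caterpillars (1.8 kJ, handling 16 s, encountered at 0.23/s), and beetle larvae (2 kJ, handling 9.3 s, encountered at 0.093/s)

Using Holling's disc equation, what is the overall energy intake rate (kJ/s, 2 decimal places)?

0.11 kJ/s

R = (0.23×1.8 + 0.093×2) / (1 + 0.23×16 + 0.093×9.3) = 0.6/5.545 = 0.1082 kJ/s.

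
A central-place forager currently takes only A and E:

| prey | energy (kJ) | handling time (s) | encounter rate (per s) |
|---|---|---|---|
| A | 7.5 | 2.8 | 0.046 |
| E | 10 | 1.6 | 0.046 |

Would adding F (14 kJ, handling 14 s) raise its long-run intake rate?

Yes

On A and E alone, R = ΣλE/(1+Σλh) = 0.805/1.202 = 0.6695 kJ/s.
Profitability of F: 14/14 = 1 kJ/s.
1 > 0.6695, so adding F raises the average — include it.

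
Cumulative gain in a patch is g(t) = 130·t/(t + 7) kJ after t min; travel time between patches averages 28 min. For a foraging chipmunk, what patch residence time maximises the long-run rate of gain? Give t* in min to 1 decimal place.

14.0 min

By the marginal value theorem, leave when the instantaneous gain rate g'(t) equals the habitat-wide average g(t)/(T + t).
g'(t) = 130·7/(t + 7)². Setting 130·7/(t+7)² = 130t/[(t+7)(28+t)] gives 7(28+t) = t(t+7), so t² = 7×28 = 196.
t* = √196 = 14 min.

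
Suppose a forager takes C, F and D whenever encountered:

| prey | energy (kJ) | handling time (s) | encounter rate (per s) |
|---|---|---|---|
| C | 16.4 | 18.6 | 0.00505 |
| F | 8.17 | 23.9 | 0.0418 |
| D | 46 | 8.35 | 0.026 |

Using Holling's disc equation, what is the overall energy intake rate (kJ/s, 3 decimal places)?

0.701 kJ/s

R = Σλ_iE_i / (1 + Σλ_ih_i)
Numerator: 0.00505×16.4 + 0.0418×8.17 + 0.026×46 = 1.62
Denominator: 1 + 0.00505×18.6 + 0.0418×23.9 + 0.026×8.35 = 2.31
R = 1.62/2.31 = 0.7014 kJ/s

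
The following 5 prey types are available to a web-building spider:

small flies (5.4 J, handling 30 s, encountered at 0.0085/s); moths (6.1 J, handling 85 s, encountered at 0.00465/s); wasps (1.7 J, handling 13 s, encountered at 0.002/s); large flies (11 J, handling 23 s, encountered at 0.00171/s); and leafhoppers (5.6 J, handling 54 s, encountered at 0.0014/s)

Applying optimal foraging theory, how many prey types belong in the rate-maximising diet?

5

Rank by E/h (J/s): large flies 0.478, small flies 0.18, wasps 0.131, leafhoppers 0.104, moths 0.0718. Include each in turn until the next type's E/h falls below the running intake rate.
Rate on top 1: 0.0181. small flies: 0.18 > 0.0181 → include.
Rate on top 2: 0.04999. wasps: 0.131 > 0.04999 → include.
Rate on top 3: 0.05159. leafhoppers: 0.104 > 0.05159 → include.
Rate on top 4: 0.05441. moths: 0.0718 > 0.05441 → include.
Optimal diet: large flies, small flies, wasps, leafhoppers, moths — 5 of 5 types.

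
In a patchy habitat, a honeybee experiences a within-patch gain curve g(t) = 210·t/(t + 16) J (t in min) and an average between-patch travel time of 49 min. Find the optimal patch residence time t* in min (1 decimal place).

28.0 min

Optimal t* satisfies g'(t*) = g(t*)/(T + t*).
g'(t) = 210·16/(t + 16)². Setting 210·16/(t+16)² = 210t/[(t+16)(49+t)] gives 16(49+t) = t(t+16), so t² = 16×49 = 784.
t* = √784 = 28 min.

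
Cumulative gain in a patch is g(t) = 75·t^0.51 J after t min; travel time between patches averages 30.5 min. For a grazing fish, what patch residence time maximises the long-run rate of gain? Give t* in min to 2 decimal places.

31.74 min

By the marginal value theorem, leave when the instantaneous gain rate g'(t) equals the habitat-wide average g(t)/(T + t).
g'(t) = 0.51·75·t^-0.49. Setting 0.51·75·t^-0.49 = 75·t^0.51/(30.5+t) gives 0.51(30.5+t) = t, so 0.49·t = 0.51×30.5.
t* = 0.51×30.5/0.49 = 31.74 min.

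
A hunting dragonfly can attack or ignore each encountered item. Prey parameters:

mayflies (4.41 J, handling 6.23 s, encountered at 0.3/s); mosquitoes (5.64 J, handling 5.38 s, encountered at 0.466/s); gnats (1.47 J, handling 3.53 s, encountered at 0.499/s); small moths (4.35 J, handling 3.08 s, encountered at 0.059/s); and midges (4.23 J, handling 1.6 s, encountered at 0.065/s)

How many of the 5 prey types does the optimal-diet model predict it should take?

3

Profitabilities (E/h, J/s): midges 2.64, small moths 1.41, mosquitoes 1.05, mayflies 0.708, gnats 0.416. Add prey in this order while the next type's profitability exceeds the intake rate on those already taken.
Rate on top 1: 0.249. small moths: 1.41 > 0.249 → include.
Rate on top 2: 0.4135. mosquitoes: 1.05 > 0.4135 → include.
Rate on top 3: 0.8331. mayflies: 0.708 < 0.8331 → exclude; stop.
Optimal diet: midges, small moths, mosquitoes — 3 of 5 types.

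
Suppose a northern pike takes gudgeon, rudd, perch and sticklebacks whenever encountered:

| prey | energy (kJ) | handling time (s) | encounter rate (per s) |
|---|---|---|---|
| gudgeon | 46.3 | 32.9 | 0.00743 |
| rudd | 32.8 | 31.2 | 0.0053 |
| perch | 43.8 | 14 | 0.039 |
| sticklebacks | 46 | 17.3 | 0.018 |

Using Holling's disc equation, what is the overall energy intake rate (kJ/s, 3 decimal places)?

1.347 kJ/s

Energy encountered per unit search time: 0.00743×46.3 + 0.0053×32.8 + 0.039×43.8 + 0.018×46 = 3.054 kJ/s.
Handling time per unit search time: 0.00743×32.9 + 0.0053×31.2 + 0.039×14 + 0.018×17.3 = 1.267.
Rate = 3.054/(1 + 1.267) = 1.347 kJ/s.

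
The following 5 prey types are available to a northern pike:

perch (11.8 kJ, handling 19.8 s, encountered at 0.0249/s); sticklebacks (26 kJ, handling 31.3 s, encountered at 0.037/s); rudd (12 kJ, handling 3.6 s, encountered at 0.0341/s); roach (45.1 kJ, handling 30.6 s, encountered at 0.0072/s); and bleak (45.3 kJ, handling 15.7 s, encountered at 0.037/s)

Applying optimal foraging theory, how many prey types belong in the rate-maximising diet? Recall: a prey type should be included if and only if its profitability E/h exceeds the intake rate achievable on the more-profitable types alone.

Rank by E/h (kJ/s): rudd 3.33, bleak 2.89, roach 1.47, sticklebacks 0.831, perch 0.596. Include each in turn until the next type's E/h falls below the running intake rate.
Rate on top 1: 0.3645. bleak: 2.89 > 0.3645 → include.
Rate on top 2: 1.224. roach: 1.47 > 1.224 → include.
Rate on top 3: 1.253. sticklebacks: 0.831 < 1.253 → exclude; stop.
Optimal diet: rudd, bleak, roach — 3 of 5 types.

3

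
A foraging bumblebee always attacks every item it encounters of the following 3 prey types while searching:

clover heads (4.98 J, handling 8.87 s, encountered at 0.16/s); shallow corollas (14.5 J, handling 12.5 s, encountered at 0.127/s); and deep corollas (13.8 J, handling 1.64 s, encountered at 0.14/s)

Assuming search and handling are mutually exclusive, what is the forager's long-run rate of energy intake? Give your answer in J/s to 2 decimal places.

1.08 J/s

R = Σλ_iE_i / (1 + Σλ_ih_i)
Numerator: 0.16×4.98 + 0.127×14.5 + 0.14×13.8 = 4.57
Denominator: 1 + 0.16×8.87 + 0.127×12.5 + 0.14×1.64 = 4.236
R = 4.57/4.236 = 1.079 J/s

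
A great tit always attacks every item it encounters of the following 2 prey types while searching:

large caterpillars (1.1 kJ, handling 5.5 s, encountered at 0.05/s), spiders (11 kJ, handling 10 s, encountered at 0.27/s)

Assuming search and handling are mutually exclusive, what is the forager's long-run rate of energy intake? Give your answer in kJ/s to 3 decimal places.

0.761 kJ/s

R = Σλ_iE_i / (1 + Σλ_ih_i)
Numerator: 0.05×1.1 + 0.27×11 = 3.025
Denominator: 1 + 0.05×5.5 + 0.27×10 = 3.975
R = 3.025/3.975 = 0.761 kJ/s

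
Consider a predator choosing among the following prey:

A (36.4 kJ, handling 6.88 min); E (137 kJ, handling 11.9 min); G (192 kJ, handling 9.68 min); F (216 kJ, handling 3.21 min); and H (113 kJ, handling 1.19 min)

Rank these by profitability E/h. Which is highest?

Profitability E/h (kJ/min): A = 36.4/6.88 = 5.29, E = 137/11.9 = 11.5, G = 192/9.68 = 19.8, F = 216/3.21 = 67.3, H = 113/1.19 = 95.
Ranked: H > F > G > E > A.

H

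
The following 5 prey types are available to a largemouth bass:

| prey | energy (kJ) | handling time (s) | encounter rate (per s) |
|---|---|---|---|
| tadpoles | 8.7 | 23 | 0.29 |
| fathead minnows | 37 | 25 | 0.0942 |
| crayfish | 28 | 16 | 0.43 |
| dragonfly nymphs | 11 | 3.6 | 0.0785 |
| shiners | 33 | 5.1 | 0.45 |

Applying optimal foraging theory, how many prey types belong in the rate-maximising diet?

E/h in descending order: shiners 6.47, dragonfly nymphs 3.06, crayfish 1.75, fathead minnows 1.48, tadpoles 0.378 kJ/s. The optimal diet is the largest prefix of this list for which every included type satisfies E_i/h_i > R on the types above it.
Rate on top 1: 4.507. dragonfly nymphs: 3.06 < 4.507 → exclude; stop.
Optimal diet: shiners — 1 of 5 types.

1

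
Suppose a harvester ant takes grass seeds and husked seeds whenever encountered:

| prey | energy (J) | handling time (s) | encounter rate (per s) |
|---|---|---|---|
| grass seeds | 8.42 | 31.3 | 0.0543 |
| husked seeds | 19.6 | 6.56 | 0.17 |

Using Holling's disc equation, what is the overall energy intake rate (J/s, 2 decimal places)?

0.99 J/s

Energy encountered per unit search time: 0.0543×8.42 + 0.17×19.6 = 3.789 J/s.
Handling time per unit search time: 0.0543×31.3 + 0.17×6.56 = 2.815.
Rate = 3.789/(1 + 2.815) = 0.9933 J/s.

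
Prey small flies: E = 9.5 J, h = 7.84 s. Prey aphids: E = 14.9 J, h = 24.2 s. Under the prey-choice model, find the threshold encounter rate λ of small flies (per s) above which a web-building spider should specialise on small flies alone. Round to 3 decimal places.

0.132 per s

At the threshold, the rate on small flies alone equals the profitability of aphids: λ·9.5/(1 + λ·7.84) = 14.9/24.2 = 0.6157.
Rearranging, λ(9.5 − 0.6157×7.84) = 0.6157, so λ = 0.6157/4.673 = 0.1318 per s.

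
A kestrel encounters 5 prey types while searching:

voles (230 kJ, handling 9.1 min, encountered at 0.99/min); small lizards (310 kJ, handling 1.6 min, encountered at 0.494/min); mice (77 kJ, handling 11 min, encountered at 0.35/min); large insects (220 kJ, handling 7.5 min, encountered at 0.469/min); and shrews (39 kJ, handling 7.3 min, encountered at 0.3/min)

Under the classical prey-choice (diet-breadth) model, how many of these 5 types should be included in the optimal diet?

1

Rank by E/h (kJ/min): small lizards 194, large insects 29.3, voles 25.3, mice 7, shrews 5.34. Include each in turn until the next type's E/h falls below the running intake rate.
Rate on top 1: 85.53. large insects: 29.3 < 85.53 → exclude; stop.
Optimal diet: small lizards — 1 of 5 types.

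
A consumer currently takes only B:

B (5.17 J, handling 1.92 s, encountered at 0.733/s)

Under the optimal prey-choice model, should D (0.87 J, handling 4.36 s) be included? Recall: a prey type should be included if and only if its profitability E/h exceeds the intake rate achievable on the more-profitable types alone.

Current rate: (0.733×5.17)/(1 + 0.733×1.92) = 1.574 J/s.
D: E/h = 0.87/4.36 = 0.1995 J/s.
Since 0.1995 < R, time spent handling D is better spent searching.

No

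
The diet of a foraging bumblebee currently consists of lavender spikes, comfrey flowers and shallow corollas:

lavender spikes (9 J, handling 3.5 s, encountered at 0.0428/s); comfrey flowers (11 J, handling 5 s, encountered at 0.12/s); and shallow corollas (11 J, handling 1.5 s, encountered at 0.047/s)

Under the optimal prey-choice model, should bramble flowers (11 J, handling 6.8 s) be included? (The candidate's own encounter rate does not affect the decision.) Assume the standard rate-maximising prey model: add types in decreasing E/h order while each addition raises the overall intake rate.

Yes

Intake rate on the current diet: R = (0.0428×9 + 0.12×11 + 0.047×11) / (1 + 0.0428×3.5 + 0.12×5 + 0.047×1.5) = 2.222/1.82 = 1.221 J/s.
bramble flowers: E/h = 11/6.8 = 1.618 J/s.
Since 1.618 > R, including bramble flowers increases the long-run rate.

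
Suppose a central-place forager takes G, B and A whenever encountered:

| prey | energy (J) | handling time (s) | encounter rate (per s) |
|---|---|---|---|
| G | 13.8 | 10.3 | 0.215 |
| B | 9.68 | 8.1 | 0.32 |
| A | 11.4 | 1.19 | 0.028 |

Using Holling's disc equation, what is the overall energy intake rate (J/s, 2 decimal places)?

R = (0.215×13.8 + 0.32×9.68 + 0.028×11.4) / (1 + 0.215×10.3 + 0.32×8.1 + 0.028×1.19) = 6.384/5.84 = 1.093 J/s.

1.09 J/s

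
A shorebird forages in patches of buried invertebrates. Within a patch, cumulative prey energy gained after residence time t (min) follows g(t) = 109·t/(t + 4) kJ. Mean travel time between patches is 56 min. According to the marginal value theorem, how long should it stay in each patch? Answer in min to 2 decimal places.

Maximise g(t)/(T+t): set derivative to zero → g'(t)(T+t) = g(t).
g'(t) = 109·4/(t + 4)². Setting 109·4/(t+4)² = 109t/[(t+4)(56+t)] gives 4(56+t) = t(t+4), so t² = 4×56 = 224.
t* = √224 = 14.97 min.

14.97 min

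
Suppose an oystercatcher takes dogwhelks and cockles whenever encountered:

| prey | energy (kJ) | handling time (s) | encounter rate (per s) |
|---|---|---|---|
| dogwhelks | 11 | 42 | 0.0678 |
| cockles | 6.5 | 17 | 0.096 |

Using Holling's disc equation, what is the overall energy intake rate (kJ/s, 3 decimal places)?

Energy encountered per unit search time: 0.0678×11 + 0.096×6.5 = 1.37 kJ/s.
Handling time per unit search time: 0.0678×42 + 0.096×17 = 4.48.
Rate = 1.37/(1 + 4.48) = 0.25 kJ/s.

0.250 kJ/s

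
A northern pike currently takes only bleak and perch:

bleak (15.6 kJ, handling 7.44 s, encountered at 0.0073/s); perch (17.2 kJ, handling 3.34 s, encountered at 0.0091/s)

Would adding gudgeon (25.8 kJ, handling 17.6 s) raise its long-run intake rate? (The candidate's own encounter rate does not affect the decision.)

On bleak and perch alone, R = ΣλE/(1+Σλh) = 0.2704/1.085 = 0.2493 kJ/s.
Profitability of gudgeon: 25.8/17.6 = 1.466 kJ/s.
1.466 > 0.2493, so adding gudgeon raises the average — include it.

Yes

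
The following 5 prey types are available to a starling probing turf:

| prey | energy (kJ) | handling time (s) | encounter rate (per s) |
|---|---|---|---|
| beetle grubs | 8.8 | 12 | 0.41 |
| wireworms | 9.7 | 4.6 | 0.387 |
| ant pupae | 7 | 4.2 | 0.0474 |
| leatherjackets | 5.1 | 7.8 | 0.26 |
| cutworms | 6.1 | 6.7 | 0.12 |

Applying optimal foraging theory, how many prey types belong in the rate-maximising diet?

2

Rank by E/h (kJ/s): wireworms 2.11, ant pupae 1.67, cutworms 0.91, beetle grubs 0.733, leatherjackets 0.654. Include each in turn until the next type's E/h falls below the running intake rate.
Rate on top 1: 1.35. ant pupae: 1.67 > 1.35 → include.
Rate on top 2: 1.371. cutworms: 0.91 < 1.371 → exclude; stop.
Optimal diet: wireworms, ant pupae — 2 of 5 types.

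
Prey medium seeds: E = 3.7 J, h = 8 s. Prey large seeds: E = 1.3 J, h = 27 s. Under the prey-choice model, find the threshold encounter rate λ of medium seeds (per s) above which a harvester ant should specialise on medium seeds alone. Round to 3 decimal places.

0.015 per s

The zero-one rule: include large seeds iff E₂/h₂ > λE₁/(1+λh₁). Equality gives the switch point.
λE₁h₂ = E₂ + λE₂h₁ ⇒ λ = E₂/(E₁h₂ − E₂h₁) = 1.3/(99.9 − 10.4) = 0.01453 per s.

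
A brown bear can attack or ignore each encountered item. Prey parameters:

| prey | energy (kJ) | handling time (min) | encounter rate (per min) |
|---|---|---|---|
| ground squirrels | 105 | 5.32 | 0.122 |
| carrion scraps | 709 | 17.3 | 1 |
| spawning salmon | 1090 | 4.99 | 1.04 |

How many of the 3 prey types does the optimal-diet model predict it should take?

1

Rank by E/h (kJ/min): spawning salmon 218, carrion scraps 41, ground squirrels 19.7. Include each in turn until the next type's E/h falls below the running intake rate.
Rate on top 1: 183.1. carrion scraps: 41 < 183.1 → exclude; stop.
Optimal diet: spawning salmon — 1 of 3 types.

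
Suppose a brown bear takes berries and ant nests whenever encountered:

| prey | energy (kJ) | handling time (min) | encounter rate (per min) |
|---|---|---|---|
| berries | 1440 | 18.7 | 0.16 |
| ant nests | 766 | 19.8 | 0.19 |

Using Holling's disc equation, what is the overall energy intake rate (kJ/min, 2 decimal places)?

R = (0.16×1440 + 0.19×766) / (1 + 0.16×18.7 + 0.19×19.8) = 375.9/7.754 = 48.48 kJ/min.

48.48 kJ/min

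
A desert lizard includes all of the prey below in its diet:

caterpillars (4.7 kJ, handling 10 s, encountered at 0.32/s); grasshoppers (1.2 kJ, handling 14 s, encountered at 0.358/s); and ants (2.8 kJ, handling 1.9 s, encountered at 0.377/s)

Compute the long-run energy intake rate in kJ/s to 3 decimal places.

0.301 kJ/s

R = Σλ_iE_i / (1 + Σλ_ih_i)
Numerator: 0.32×4.7 + 0.358×1.2 + 0.377×2.8 = 2.989
Denominator: 1 + 0.32×10 + 0.358×14 + 0.377×1.9 = 9.928
R = 2.989/9.928 = 0.3011 kJ/s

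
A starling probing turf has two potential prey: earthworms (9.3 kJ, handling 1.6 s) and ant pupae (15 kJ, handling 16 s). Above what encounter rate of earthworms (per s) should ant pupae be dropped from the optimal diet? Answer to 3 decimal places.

0.120 per s

At the threshold, the rate on earthworms alone equals the profitability of ant pupae: λ·9.3/(1 + λ·1.6) = 15/16 = 0.9375.
Rearranging, λ(9.3 − 0.9375×1.6) = 0.9375, so λ = 0.9375/7.8 = 0.1202 per s.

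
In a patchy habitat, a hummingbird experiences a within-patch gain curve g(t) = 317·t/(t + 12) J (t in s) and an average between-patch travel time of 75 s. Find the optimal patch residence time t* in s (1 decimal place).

Maximise g(t)/(T+t): set derivative to zero → g'(t)(T+t) = g(t).
g'(t) = 317·12/(t + 12)². Setting 317·12/(t+12)² = 317t/[(t+12)(75+t)] gives 12(75+t) = t(t+12), so t² = 12×75 = 900.
t* = √900 = 30 s.

30.0 s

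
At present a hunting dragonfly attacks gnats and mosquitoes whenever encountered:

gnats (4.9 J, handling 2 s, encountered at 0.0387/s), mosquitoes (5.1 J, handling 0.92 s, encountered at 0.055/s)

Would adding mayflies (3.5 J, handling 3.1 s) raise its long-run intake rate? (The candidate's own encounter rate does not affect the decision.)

Yes

Intake rate on the current diet: R = (0.0387×4.9 + 0.055×5.1) / (1 + 0.0387×2 + 0.055×0.92) = 0.4701/1.128 = 0.4168 J/s.
mayflies: E/h = 3.5/3.1 = 1.129 J/s.
1.129 > 0.4168, so adding mayflies raises the average — include it.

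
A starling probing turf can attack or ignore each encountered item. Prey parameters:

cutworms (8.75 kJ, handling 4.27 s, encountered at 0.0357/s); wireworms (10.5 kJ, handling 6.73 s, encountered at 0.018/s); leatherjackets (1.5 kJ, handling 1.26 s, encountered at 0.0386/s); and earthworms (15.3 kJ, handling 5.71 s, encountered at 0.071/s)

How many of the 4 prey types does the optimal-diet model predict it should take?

Rank by E/h (kJ/s): earthworms 2.68, cutworms 2.05, wireworms 1.56, leatherjackets 1.19. Include each in turn until the next type's E/h falls below the running intake rate.
Rate on top 1: 0.7729. cutworms: 2.05 > 0.7729 → include.
Rate on top 2: 0.8978. wireworms: 1.56 > 0.8978 → include.
Rate on top 3: 0.9456. leatherjackets: 1.19 > 0.9456 → include.
Optimal diet: earthworms, cutworms, wireworms, leatherjackets — 4 of 4 types.

4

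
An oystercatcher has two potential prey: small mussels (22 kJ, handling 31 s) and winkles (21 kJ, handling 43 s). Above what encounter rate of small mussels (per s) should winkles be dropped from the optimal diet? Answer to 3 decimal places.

0.071 per s

The zero-one rule: include winkles iff E₂/h₂ > λE₁/(1+λh₁). Equality gives the switch point.
λE₁h₂ = E₂ + λE₂h₁ ⇒ λ = E₂/(E₁h₂ − E₂h₁) = 21/(946 − 651) = 0.07119 per s.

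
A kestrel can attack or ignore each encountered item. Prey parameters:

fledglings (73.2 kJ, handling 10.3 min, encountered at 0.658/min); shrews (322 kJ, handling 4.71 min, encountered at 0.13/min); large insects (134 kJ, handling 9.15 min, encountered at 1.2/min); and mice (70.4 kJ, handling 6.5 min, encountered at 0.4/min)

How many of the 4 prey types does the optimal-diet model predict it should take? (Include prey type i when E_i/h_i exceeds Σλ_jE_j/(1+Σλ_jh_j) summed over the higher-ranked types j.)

1

Rank by E/h (kJ/min): shrews 68.4, large insects 14.6, mice 10.8, fledglings 7.11. Include each in turn until the next type's E/h falls below the running intake rate.
Rate on top 1: 25.96. large insects: 14.6 < 25.96 → exclude; stop.
Optimal diet: shrews — 1 of 4 types.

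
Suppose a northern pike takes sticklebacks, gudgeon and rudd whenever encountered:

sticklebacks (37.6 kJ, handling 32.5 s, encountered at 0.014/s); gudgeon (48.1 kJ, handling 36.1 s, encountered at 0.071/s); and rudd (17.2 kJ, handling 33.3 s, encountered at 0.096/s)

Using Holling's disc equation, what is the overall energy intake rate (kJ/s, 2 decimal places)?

Energy encountered per unit search time: 0.014×37.6 + 0.071×48.1 + 0.096×17.2 = 5.593 kJ/s.
Handling time per unit search time: 0.014×32.5 + 0.071×36.1 + 0.096×33.3 = 6.215.
Rate = 5.593/(1 + 6.215) = 0.7752 kJ/s.

0.78 kJ/s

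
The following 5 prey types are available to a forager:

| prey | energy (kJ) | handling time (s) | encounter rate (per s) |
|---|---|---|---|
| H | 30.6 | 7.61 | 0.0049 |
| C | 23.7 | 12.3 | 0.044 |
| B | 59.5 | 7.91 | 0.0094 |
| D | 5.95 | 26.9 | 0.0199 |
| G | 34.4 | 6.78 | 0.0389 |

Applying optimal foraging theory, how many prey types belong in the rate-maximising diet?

E/h in descending order: B 7.52, G 5.07, H 4.02, C 1.93, D 0.221 kJ/s. The optimal diet is the largest prefix of this list for which every included type satisfies E_i/h_i > R on the types above it.
Rate on top 1: 0.5206. G: 5.07 > 0.5206 → include.
Rate on top 2: 1.418. H: 4.02 > 1.418 → include.
Rate on top 3: 1.489. C: 1.93 > 1.489 → include.
Rate on top 4: 1.612. D: 0.221 < 1.612 → exclude; stop.
Optimal diet: B, G, H, C — 4 of 5 types.

4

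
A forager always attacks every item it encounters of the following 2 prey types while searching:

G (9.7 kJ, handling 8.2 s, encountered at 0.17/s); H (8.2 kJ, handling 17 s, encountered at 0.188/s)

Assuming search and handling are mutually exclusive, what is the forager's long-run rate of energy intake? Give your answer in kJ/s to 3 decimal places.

R = Σλ_iE_i / (1 + Σλ_ih_i)
Numerator: 0.17×9.7 + 0.188×8.2 = 3.191
Denominator: 1 + 0.17×8.2 + 0.188×17 = 5.59
R = 3.191/5.59 = 0.5708 kJ/s

0.571 kJ/s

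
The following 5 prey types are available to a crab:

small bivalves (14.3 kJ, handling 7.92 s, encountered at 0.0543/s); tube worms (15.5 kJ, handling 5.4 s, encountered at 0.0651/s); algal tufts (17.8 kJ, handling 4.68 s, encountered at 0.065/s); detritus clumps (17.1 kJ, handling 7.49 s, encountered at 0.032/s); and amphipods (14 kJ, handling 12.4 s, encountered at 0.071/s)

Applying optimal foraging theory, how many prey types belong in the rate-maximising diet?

4

Profitabilities (E/h, kJ/s): algal tufts 3.8, tube worms 2.87, detritus clumps 2.28, small bivalves 1.81, amphipods 1.13. Add prey in this order while the next type's profitability exceeds the intake rate on those already taken.
Rate on top 1: 0.8871. tube worms: 2.87 > 0.8871 → include.
Rate on top 2: 1.308. detritus clumps: 2.28 > 1.308 → include.
Rate on top 3: 1.431. small bivalves: 1.81 > 1.431 → include.
Rate on top 4: 1.501. amphipods: 1.13 < 1.501 → exclude; stop.
Optimal diet: algal tufts, tube worms, detritus clumps, small bivalves — 4 of 5 types.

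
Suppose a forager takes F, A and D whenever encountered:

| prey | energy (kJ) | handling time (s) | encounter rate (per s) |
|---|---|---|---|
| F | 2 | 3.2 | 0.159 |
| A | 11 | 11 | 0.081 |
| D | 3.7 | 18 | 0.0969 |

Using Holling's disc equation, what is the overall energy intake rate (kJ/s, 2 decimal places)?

0.38 kJ/s

R = (0.159×2 + 0.081×11 + 0.0969×3.7) / (1 + 0.159×3.2 + 0.081×11 + 0.0969×18) = 1.568/4.144 = 0.3783 kJ/s.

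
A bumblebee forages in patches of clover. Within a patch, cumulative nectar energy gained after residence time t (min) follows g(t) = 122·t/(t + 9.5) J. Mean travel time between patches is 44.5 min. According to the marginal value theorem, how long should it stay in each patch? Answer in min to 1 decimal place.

Maximise g(t)/(T+t): set derivative to zero → g'(t)(T+t) = g(t).
g'(t) = 122·9.5/(t + 9.5)². Setting 122·9.5/(t+9.5)² = 122t/[(t+9.5)(44.5+t)] gives 9.5(44.5+t) = t(t+9.5), so t² = 9.5×44.5 = 422.8.
t* = √422.8 = 20.56 min.

20.6 min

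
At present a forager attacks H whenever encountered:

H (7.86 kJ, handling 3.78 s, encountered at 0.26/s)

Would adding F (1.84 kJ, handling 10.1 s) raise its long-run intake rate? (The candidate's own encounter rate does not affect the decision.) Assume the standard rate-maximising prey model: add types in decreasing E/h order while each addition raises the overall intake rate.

No

Current rate: (0.26×7.86)/(1 + 0.26×3.78) = 1.031 kJ/s.
Profitability of F: 1.84/10.1 = 0.1822 kJ/s.
Since 0.1822 < R, time spent handling F is better spent searching.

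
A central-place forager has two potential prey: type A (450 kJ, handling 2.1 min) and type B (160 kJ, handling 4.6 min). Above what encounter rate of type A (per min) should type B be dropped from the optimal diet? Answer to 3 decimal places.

At the threshold, the rate on type A alone equals the profitability of type B: λ·450/(1 + λ·2.1) = 160/4.6 = 34.78.
Rearranging, λ(450 − 34.78×2.1) = 34.78, so λ = 34.78/377 = 0.09227 per min.

0.092 per min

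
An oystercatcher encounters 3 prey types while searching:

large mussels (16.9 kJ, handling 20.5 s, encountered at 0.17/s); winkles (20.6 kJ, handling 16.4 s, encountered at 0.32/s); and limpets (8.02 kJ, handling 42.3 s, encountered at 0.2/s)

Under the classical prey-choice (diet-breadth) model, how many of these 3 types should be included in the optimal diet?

1

Rank by E/h (kJ/s): winkles 1.26, large mussels 0.824, limpets 0.19. Include each in turn until the next type's E/h falls below the running intake rate.
Rate on top 1: 1.055. large mussels: 0.824 < 1.055 → exclude; stop.
Optimal diet: winkles — 1 of 3 types.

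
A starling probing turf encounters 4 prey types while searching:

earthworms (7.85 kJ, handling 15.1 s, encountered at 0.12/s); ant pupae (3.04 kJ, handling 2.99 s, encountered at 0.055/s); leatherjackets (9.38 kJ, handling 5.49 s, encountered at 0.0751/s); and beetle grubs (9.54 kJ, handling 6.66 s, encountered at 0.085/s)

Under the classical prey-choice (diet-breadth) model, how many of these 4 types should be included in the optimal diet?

E/h in descending order: leatherjackets 1.71, beetle grubs 1.43, ant pupae 1.02, earthworms 0.52 kJ/s. The optimal diet is the largest prefix of this list for which every included type satisfies E_i/h_i > R on the types above it.
Rate on top 1: 0.4988. beetle grubs: 1.43 > 0.4988 → include.
Rate on top 2: 0.7659. ant pupae: 1.02 > 0.7659 → include.
Rate on top 3: 0.7852. earthworms: 0.52 < 0.7852 → exclude; stop.
Optimal diet: leatherjackets, beetle grubs, ant pupae — 3 of 4 types.

3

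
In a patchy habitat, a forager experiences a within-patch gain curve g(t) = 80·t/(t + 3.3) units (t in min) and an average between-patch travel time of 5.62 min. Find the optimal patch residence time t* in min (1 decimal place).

4.3 min

Maximise g(t)/(T+t): set derivative to zero → g'(t)(T+t) = g(t).
g'(t) = 80·3.3/(t + 3.3)². Setting 80·3.3/(t+3.3)² = 80t/[(t+3.3)(5.62+t)] gives 3.3(5.62+t) = t(t+3.3), so t² = 3.3×5.62 = 18.55.
t* = √18.55 = 4.307 min.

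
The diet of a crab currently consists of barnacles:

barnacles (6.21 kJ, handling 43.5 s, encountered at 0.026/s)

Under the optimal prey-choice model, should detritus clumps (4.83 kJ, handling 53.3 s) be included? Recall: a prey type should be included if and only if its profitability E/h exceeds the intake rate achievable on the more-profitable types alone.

Yes

On barnacles alone, R = ΣλE/(1+Σλh) = 0.1615/2.131 = 0.07577 kJ/s.
detritus clumps: E/h = 4.83/53.3 = 0.09062 kJ/s.
0.09062 > 0.07577, so adding detritus clumps raises the average — include it.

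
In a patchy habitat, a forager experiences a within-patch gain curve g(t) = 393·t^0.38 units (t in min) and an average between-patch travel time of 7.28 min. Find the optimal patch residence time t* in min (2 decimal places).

4.46 min

Optimal t* satisfies g'(t*) = g(t*)/(T + t*).
g'(t) = 0.38·393·t^-0.62. Setting 0.38·393·t^-0.62 = 393·t^0.38/(7.28+t) gives 0.38(7.28+t) = t, so 0.62·t = 0.38×7.28.
t* = 0.38×7.28/0.62 = 4.462 min.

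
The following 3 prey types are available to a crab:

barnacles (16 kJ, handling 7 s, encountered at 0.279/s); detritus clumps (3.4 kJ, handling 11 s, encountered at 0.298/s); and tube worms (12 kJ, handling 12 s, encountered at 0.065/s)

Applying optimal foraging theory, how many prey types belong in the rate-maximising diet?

1

Rank by E/h (kJ/s): barnacles 2.29, tube worms 1, detritus clumps 0.309. Include each in turn until the next type's E/h falls below the running intake rate.
Rate on top 1: 1.512. tube worms: 1 < 1.512 → exclude; stop.
Optimal diet: barnacles — 1 of 3 types.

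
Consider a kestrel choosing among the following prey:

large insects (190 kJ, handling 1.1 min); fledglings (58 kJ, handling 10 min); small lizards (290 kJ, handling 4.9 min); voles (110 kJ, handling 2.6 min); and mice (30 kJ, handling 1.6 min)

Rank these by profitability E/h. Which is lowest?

Profitability E/h (kJ/min): large insects = 190/1.1 = 173, fledglings = 58/10 = 5.8, small lizards = 290/4.9 = 59.2, voles = 110/2.6 = 42.3, mice = 30/1.6 = 18.8.
Ranked: large insects > small lizards > voles > mice > fledglings.

fledglings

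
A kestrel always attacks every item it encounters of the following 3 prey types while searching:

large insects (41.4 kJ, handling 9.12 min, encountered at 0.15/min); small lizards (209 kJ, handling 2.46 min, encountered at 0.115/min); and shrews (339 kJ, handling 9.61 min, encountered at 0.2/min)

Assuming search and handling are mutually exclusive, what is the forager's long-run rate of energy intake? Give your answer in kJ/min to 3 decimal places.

R = Σλ_iE_i / (1 + Σλ_ih_i)
Numerator: 0.15×41.4 + 0.115×209 + 0.2×339 = 98.05
Denominator: 1 + 0.15×9.12 + 0.115×2.46 + 0.2×9.61 = 4.573
R = 98.05/4.573 = 21.44 kJ/min

21.440 kJ/min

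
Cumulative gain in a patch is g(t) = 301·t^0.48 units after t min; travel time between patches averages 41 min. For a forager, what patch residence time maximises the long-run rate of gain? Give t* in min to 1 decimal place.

Optimal t* satisfies g'(t*) = g(t*)/(T + t*).
g'(t) = 0.48·301·t^-0.52. Setting 0.48·301·t^-0.52 = 301·t^0.48/(41+t) gives 0.48(41+t) = t, so 0.52·t = 0.48×41.
t* = 0.48×41/0.52 = 37.85 min.

37.8 min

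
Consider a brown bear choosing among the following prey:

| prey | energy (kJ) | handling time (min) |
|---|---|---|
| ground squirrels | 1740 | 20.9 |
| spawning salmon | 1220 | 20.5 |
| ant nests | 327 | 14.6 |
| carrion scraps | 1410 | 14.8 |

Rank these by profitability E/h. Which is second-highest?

Profitability E/h (kJ/min): ground squirrels = 1740/20.9 = 83.3, spawning salmon = 1220/20.5 = 59.5, ant nests = 327/14.6 = 22.4, carrion scraps = 1410/14.8 = 95.3.
Ranked: carrion scraps > ground squirrels > spawning salmon > ant nests.

ground squirrels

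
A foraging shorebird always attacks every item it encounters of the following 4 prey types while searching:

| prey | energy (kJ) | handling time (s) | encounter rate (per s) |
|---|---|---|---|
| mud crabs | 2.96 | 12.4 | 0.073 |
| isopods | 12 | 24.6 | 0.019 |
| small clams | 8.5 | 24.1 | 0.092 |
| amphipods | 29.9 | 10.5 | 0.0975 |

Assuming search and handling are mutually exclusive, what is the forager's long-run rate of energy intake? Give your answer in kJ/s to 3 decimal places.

R = (0.073×2.96 + 0.019×12 + 0.092×8.5 + 0.0975×29.9) / (1 + 0.073×12.4 + 0.019×24.6 + 0.092×24.1 + 0.0975×10.5) = 4.141/5.614 = 0.7377 kJ/s.

0.738 kJ/s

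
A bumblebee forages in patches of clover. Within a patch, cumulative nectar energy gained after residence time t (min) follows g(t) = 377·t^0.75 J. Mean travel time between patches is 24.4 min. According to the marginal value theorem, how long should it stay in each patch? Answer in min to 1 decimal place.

By the marginal value theorem, leave when the instantaneous gain rate g'(t) equals the habitat-wide average g(t)/(T + t).
g'(t) = 0.75·377·t^-0.25. Setting 0.75·377·t^-0.25 = 377·t^0.75/(24.4+t) gives 0.75(24.4+t) = t, so 0.25·t = 0.75×24.4.
t* = 0.75×24.4/0.25 = 73.2 min.

73.2 min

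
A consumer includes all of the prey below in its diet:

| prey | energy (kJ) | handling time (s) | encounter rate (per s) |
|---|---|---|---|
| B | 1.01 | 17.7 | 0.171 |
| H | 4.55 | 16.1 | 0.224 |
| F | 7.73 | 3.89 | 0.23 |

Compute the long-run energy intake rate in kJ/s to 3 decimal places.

R = Σλ_iE_i / (1 + Σλ_ih_i)
Numerator: 0.171×1.01 + 0.224×4.55 + 0.23×7.73 = 2.97
Denominator: 1 + 0.171×17.7 + 0.224×16.1 + 0.23×3.89 = 8.528
R = 2.97/8.528 = 0.3483 kJ/s

0.348 kJ/s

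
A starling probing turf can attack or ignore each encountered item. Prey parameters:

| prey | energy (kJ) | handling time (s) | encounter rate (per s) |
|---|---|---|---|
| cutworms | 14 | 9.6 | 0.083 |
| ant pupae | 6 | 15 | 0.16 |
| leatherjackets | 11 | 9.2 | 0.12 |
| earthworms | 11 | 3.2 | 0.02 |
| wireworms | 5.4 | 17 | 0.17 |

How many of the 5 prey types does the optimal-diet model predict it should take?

3

Profitabilities (E/h, kJ/s): earthworms 3.44, cutworms 1.46, leatherjackets 1.2, ant pupae 0.4, wireworms 0.318. Add prey in this order while the next type's profitability exceeds the intake rate on those already taken.
Rate on top 1: 0.2068. cutworms: 1.46 > 0.2068 → include.
Rate on top 2: 0.7427. leatherjackets: 1.2 > 0.7427 → include.
Rate on top 3: 0.9114. ant pupae: 0.4 < 0.9114 → exclude; stop.
Optimal diet: earthworms, cutworms, leatherjackets — 3 of 5 types.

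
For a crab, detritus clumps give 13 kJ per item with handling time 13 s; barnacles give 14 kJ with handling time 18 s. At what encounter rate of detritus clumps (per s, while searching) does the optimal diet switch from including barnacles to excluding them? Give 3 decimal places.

Drop barnacles once their profitability E₂/h₂ falls below the rate achievable on detritus clumps alone: E₂/h₂ = λE₁/(1 + λh₁).
Solve for λ: λE₁h₂ = E₂(1 + λh₁) → λ(E₁h₂ − E₂h₁) = E₂ → λ = E₂/(E₁h₂ − E₂h₁).
λ = 14/(13×18 − 14×13) = 14/52 = 0.2692 per s.

0.269 per s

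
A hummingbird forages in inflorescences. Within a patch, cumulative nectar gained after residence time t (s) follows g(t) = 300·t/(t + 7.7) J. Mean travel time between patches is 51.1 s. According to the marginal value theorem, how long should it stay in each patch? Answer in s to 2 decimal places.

By the marginal value theorem, leave when the instantaneous gain rate g'(t) equals the habitat-wide average g(t)/(T + t).
g'(t) = 300·7.7/(t + 7.7)². Setting 300·7.7/(t+7.7)² = 300t/[(t+7.7)(51.1+t)] gives 7.7(51.1+t) = t(t+7.7), so t² = 7.7×51.1 = 393.5.
t* = √393.5 = 19.84 s.

19.84 s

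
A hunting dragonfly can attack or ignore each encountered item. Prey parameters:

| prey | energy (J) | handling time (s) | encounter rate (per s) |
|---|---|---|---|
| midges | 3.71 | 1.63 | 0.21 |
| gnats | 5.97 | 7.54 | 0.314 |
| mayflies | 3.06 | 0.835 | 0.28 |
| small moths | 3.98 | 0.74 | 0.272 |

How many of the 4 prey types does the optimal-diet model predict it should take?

E/h in descending order: small moths 5.38, mayflies 3.66, midges 2.28, gnats 0.792 J/s. The optimal diet is the largest prefix of this list for which every included type satisfies E_i/h_i > R on the types above it.
Rate on top 1: 0.9012. mayflies: 3.66 > 0.9012 → include.
Rate on top 2: 1.351. midges: 2.28 > 1.351 → include.
Rate on top 3: 1.529. gnats: 0.792 < 1.529 → exclude; stop.
Optimal diet: small moths, mayflies, midges — 3 of 4 types.

3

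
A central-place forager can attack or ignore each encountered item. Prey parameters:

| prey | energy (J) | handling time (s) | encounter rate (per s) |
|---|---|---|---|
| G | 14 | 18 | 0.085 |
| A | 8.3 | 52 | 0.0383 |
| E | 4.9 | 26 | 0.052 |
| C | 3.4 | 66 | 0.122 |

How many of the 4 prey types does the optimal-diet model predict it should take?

1

E/h in descending order: G 0.778, E 0.188, A 0.16, C 0.0515 J/s. The optimal diet is the largest prefix of this list for which every included type satisfies E_i/h_i > R on the types above it.
Rate on top 1: 0.4704. E: 0.188 < 0.4704 → exclude; stop.
Optimal diet: G — 1 of 4 types.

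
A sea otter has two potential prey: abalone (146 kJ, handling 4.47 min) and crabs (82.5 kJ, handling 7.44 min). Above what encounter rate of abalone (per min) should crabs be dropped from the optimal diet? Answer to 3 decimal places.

At the threshold, the rate on abalone alone equals the profitability of crabs: λ·146/(1 + λ·4.47) = 82.5/7.44 = 11.09.
Rearranging, λ(146 − 11.09×4.47) = 11.09, so λ = 11.09/96.43 = 0.115 per min.

0.115 per min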